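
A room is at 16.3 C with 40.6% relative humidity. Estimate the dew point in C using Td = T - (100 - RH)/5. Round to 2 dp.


Td = 16.3 - (100-40.6)/5 = 4.42 C

4.42 C


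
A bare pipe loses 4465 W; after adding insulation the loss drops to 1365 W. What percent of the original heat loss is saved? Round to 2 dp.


Savings = ((4465-1365)/4465)*100 = 69.43 %

69.43 %


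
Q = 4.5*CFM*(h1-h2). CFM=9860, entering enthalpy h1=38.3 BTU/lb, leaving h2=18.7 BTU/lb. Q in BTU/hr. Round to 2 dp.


Q = 4.5 * 9860 * (38.3 - 18.7) = 869652.00 BTU/hr

869652.00 BTU/hr


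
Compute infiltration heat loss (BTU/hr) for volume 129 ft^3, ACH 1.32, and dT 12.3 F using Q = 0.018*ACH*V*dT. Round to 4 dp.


Q = 0.018 * 1.32 * 129 * 12.3 = 37.7000 BTU/hr

37.7000 BTU/hr


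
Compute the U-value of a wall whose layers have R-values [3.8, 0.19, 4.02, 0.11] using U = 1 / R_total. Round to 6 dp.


R_total = 3.8 + 0.19 + 4.02 + 0.11 = 8.12
U = 1/8.12 = 0.123153

0.123153


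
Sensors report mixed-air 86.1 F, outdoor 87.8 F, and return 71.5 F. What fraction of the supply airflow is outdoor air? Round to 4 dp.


frac = (86.1 - 71.5) / (87.8 - 71.5) = 0.8957

0.8957


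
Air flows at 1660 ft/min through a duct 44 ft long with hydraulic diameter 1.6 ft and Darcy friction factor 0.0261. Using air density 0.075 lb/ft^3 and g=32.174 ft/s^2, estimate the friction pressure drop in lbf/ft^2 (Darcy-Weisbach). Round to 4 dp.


v_fps = 1660/60 = 27.6667 ft/s
dp = 0.0261*(44/1.6)*0.075*27.6667^2/(2*32.174) = 0.6403 lbf/ft^2

0.6403 lbf/ft^2


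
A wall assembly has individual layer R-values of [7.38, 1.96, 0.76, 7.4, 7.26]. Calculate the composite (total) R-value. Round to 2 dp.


R_total = 7.38 + 1.96 + 0.76 + 7.4 + 7.26 = 24.76

24.76


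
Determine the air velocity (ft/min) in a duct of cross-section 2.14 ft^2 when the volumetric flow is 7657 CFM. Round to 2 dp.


V = 7657 / 2.14 = 3578.04 ft/min

3578.04 ft/min


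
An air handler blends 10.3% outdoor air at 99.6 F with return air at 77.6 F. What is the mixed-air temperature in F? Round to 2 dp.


T_mix = 77.6 + (10.3/100)*(99.6-77.6) = 79.87 F

79.87 F


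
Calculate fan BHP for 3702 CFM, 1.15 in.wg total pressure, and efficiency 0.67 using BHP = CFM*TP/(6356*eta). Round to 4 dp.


BHP = 3702 * 1.15 / (6356 * 0.67) = 0.9997 hp

0.9997 hp


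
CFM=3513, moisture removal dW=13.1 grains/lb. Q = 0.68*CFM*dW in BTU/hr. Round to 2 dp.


Q = 0.68 * 3513 * 13.1 = 31293.80 BTU/hr

31293.80 BTU/hr


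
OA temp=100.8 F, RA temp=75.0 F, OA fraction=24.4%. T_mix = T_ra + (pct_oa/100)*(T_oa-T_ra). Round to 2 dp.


T_mix = 75.0 + (24.4/100)*(100.8-75.0) = 81.30 F

81.30 F


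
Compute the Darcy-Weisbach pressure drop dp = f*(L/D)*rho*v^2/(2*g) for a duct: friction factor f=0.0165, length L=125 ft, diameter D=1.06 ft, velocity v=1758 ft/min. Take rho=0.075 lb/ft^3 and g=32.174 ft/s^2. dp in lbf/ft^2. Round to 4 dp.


v_fps = 1758/60 = 29.3 ft/s
dp = 0.0165*(125/1.06)*0.075*29.3^2/(2*32.174) = 1.9469 lbf/ft^2

1.9469 lbf/ft^2


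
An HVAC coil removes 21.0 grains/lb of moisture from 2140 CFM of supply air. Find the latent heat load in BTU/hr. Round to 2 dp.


Q = 0.68 * 2140 * 21.0 = 30559.20 BTU/hr

30559.20 BTU/hr


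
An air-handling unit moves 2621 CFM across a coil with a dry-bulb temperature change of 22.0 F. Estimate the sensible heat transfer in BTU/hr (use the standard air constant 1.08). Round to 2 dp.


Q = 1.08 * 2621 * 22.0 = 62274.96 BTU/hr

62274.96 BTU/hr


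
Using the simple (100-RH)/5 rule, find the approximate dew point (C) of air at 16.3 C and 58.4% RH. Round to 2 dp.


Td = 16.3 - (100-58.4)/5 = 7.98 C

7.98 C


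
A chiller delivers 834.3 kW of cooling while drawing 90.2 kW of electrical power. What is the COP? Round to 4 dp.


COP = 834.3 / 90.2 = 9.2494

9.2494


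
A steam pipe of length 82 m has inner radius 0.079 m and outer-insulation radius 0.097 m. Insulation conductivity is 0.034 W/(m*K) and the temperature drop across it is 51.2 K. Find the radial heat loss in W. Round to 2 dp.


Q = 2*pi*0.034*82*51.2/ln(0.097/0.079) = 4369.50 W

4369.50 W


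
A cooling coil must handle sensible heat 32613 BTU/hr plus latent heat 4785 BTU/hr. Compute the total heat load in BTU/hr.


Qt = 32613 + 4785 = 37398 BTU/hr

37398 BTU/hr


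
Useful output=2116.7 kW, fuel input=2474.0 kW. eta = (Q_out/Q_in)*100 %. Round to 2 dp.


eta = (2116.7/2474.0)*100 = 85.56 %

85.56 %


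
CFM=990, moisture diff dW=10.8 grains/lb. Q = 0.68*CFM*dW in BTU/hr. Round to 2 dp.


Q = 0.68 * 990 * 10.8 = 7270.56 BTU/hr

7270.56 BTU/hr


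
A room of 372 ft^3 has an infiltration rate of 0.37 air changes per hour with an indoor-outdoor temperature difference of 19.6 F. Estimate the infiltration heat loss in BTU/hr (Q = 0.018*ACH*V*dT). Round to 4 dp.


Q = 0.018 * 0.37 * 372 * 19.6 = 48.5594 BTU/hr

48.5594 BTU/hr


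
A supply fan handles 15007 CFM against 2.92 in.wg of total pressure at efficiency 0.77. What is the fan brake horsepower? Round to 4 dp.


BHP = 15007 * 2.92 / (6356 * 0.77) = 8.9537 hp

8.9537 hp


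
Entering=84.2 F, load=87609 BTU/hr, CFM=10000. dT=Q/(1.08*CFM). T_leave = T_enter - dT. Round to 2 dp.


dT = 87609/(1.08*10000) = 8.1119
T_leave = 84.2 - 8.1119 = 76.09 F

76.09 F


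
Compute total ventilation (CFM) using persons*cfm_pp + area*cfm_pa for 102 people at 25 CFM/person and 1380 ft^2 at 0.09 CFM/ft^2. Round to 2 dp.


Total = 102*25 + 1380*0.09 = 2674.20 CFM

2674.20 CFM


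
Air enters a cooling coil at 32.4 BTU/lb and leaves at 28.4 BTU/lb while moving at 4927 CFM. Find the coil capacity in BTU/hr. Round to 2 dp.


Q = 4.5 * 4927 * (32.4 - 28.4) = 88686.00 BTU/hr

88686.00 BTU/hr


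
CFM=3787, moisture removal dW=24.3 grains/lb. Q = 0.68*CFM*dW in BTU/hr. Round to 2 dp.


Q = 0.68 * 3787 * 24.3 = 62576.39 BTU/hr

62576.39 BTU/hr


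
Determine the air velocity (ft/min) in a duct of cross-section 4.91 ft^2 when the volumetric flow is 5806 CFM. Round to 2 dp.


V = 5806 / 4.91 = 1182.48 ft/min

1182.48 ft/min


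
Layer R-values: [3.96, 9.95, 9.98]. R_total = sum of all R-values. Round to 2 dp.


R_total = 3.96 + 9.95 + 9.98 = 23.89

23.89


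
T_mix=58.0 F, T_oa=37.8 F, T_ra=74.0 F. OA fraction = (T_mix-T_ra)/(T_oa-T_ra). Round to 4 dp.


frac = (58.0 - 74.0) / (37.8 - 74.0) = 0.4420

0.4420


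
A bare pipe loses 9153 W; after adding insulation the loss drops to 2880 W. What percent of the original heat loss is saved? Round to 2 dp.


Savings = ((9153-2880)/9153)*100 = 68.53 %

68.53 %


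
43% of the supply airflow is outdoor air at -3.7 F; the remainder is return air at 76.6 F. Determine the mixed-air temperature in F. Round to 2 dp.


T_mix = 0.43*(-3.7) + 0.57*76.6 = 42.07 F

42.07 F


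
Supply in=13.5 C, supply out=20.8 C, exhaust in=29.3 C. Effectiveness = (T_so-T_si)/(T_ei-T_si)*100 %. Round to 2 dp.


eff = (20.8-13.5)/(29.3-13.5)*100 = 46.20 %

46.20 %


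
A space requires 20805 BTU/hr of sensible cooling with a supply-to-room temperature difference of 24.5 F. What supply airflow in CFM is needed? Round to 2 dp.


CFM = 20805 / (1.08 * 24.5) = 786.28

786.28 CFM


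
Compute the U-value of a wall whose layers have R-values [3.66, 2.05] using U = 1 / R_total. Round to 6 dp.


R_total = 3.66 + 2.05 = 5.71
U = 1/5.71 = 0.175131

0.175131


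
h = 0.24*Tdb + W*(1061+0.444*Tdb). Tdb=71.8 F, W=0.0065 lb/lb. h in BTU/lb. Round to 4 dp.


h = 0.24*71.8 + 0.0065*(1061+0.444*71.8) = 24.3357 BTU/lb

24.3357 BTU/lb


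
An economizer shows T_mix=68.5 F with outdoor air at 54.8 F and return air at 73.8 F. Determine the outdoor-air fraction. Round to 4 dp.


frac = (68.5 - 73.8) / (54.8 - 73.8) = 0.2789

0.2789


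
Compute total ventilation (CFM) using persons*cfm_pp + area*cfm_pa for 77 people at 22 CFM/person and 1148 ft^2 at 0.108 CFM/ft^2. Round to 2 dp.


Total = 77*22 + 1148*0.108 = 1817.98 CFM

1817.98 CFM


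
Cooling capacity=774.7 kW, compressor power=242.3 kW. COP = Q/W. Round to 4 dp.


COP = 774.7 / 242.3 = 3.1973

3.1973


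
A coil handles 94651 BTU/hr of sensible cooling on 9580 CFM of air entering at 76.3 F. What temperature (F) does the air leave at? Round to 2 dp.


dT = 94651/(1.08*9580) = 9.1482
T_leave = 76.3 - 9.1482 = 67.15 F

67.15 F


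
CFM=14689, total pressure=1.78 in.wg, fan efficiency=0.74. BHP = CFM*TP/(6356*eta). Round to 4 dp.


BHP = 14689 * 1.78 / (6356 * 0.74) = 5.5590 hp

5.5590 hp


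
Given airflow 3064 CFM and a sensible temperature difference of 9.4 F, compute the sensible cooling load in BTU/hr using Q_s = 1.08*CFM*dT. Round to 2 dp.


Q = 1.08 * 3064 * 9.4 = 31105.73 BTU/hr

31105.73 BTU/hr


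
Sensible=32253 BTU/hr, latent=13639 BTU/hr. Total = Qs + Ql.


Qt = 32253 + 13639 = 45892 BTU/hr

45892 BTU/hr


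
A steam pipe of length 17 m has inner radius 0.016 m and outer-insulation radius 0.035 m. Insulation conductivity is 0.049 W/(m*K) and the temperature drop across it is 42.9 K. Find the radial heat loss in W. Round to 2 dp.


Q = 2*pi*0.049*17*42.9/ln(0.035/0.016) = 286.85 W

286.85 W


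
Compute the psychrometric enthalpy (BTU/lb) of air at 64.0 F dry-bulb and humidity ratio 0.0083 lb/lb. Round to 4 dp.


h = 0.24*64.0 + 0.0083*(1061+0.444*64.0) = 24.4022 BTU/lb

24.4022 BTU/lb


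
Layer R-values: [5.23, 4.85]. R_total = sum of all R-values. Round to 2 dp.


R_total = 5.23 + 4.85 = 10.08

10.08


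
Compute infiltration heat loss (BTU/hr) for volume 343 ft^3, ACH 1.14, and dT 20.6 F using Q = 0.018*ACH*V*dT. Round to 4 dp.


Q = 0.018 * 1.14 * 343 * 20.6 = 144.9902 BTU/hr

144.9902 BTU/hr


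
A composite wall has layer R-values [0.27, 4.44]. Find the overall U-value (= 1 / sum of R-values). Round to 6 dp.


R_total = 0.27 + 4.44 = 4.71
U = 1/4.71 = 0.212314

0.212314


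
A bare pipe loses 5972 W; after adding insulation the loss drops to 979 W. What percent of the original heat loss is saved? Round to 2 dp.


Savings = ((5972-979)/5972)*100 = 83.61 %

83.61 %


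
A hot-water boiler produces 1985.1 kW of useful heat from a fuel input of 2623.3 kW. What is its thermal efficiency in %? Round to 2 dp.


eta = (1985.1/2623.3)*100 = 75.67 %

75.67 %


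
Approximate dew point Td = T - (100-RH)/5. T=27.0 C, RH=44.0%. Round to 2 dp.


Td = 27.0 - (100-44.0)/5 = 15.80 C

15.80 C


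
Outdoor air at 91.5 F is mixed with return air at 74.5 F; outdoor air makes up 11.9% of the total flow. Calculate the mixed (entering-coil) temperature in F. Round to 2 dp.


T_mix = 74.5 + (11.9/100)*(91.5-74.5) = 76.52 F

76.52 F


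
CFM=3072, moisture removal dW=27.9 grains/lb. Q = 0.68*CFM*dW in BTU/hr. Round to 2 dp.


Q = 0.68 * 3072 * 27.9 = 58281.98 BTU/hr

58281.98 BTU/hr


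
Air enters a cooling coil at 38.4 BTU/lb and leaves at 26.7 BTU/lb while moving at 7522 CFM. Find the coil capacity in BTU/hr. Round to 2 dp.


Q = 4.5 * 7522 * (38.4 - 26.7) = 396033.30 BTU/hr

396033.30 BTU/hr


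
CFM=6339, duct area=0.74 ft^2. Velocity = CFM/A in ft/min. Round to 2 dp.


V = 6339 / 0.74 = 8566.22 ft/min

8566.22 ft/min


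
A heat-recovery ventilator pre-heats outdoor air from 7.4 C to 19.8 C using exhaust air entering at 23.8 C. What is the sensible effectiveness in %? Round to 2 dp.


eff = (19.8-7.4)/(23.8-7.4)*100 = 75.61 %

75.61 %


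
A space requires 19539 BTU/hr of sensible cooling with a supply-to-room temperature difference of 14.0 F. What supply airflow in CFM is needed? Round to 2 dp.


CFM = 19539 / (1.08 * 14.0) = 1292.26

1292.26 CFM


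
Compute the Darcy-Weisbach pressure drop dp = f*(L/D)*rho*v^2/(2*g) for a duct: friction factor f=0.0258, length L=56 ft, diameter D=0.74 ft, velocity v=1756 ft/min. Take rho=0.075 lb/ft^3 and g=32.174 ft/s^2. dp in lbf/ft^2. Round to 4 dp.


v_fps = 1756/60 = 29.2667 ft/s
dp = 0.0258*(56/0.74)*0.075*29.2667^2/(2*32.174) = 1.9492 lbf/ft^2

1.9492 lbf/ft^2


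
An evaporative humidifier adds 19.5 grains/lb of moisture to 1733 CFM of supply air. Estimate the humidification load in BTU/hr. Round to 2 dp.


Q = 0.68 * 1733 * 19.5 = 22979.58 BTU/hr

22979.58 BTU/hr


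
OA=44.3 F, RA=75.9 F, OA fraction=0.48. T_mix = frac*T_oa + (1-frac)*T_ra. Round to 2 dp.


T_mix = 0.48*44.3 + 0.52*75.9 = 60.73 F

60.73 F


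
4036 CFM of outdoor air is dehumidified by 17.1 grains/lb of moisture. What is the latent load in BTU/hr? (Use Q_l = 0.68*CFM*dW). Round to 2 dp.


Q = 0.68 * 4036 * 17.1 = 46930.61 BTU/hr

46930.61 BTU/hr


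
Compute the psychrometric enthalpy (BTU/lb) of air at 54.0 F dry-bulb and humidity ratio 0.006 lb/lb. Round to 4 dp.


h = 0.24*54.0 + 0.006*(1061+0.444*54.0) = 19.4699 BTU/lb

19.4699 BTU/lb


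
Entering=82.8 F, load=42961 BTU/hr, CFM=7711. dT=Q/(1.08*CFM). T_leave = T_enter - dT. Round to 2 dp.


dT = 42961/(1.08*7711) = 5.1587
T_leave = 82.8 - 5.1587 = 77.64 F

77.64 F


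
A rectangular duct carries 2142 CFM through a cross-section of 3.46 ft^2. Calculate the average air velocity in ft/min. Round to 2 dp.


V = 2142 / 3.46 = 619.08 ft/min

619.08 ft/min


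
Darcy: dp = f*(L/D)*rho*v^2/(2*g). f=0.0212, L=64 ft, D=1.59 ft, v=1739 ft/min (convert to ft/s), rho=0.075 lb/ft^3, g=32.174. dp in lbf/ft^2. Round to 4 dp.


v_fps = 1739/60 = 28.9833 ft/s
dp = 0.0212*(64/1.59)*0.075*28.9833^2/(2*32.174) = 0.8355 lbf/ft^2

0.8355 lbf/ft^2


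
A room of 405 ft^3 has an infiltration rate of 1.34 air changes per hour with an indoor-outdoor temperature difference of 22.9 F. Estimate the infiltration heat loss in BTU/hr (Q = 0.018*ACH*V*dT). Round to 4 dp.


Q = 0.018 * 1.34 * 405 * 22.9 = 223.7009 BTU/hr

223.7009 BTU/hr


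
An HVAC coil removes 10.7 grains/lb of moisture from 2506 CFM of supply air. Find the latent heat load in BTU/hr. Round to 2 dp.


Q = 0.68 * 2506 * 10.7 = 18233.66 BTU/hr

18233.66 BTU/hr


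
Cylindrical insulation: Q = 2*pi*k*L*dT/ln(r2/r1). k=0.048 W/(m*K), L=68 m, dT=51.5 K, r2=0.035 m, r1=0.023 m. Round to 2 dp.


Q = 2*pi*0.048*68*51.5/ln(0.035/0.023) = 2515.59 W

2515.59 W


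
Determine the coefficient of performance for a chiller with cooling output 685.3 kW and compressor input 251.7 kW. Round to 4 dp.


COP = 685.3 / 251.7 = 2.7227

2.7227


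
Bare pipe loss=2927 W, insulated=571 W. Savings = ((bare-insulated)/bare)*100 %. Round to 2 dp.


Savings = ((2927-571)/2927)*100 = 80.49 %

80.49 %


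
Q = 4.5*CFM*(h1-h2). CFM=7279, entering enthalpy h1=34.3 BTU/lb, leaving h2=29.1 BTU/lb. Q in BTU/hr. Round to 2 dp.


Q = 4.5 * 7279 * (34.3 - 29.1) = 170328.60 BTU/hr

170328.60 BTU/hr


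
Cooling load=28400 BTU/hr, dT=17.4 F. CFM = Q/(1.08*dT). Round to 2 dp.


CFM = 28400 / (1.08 * 17.4) = 1511.28

1511.28 CFM


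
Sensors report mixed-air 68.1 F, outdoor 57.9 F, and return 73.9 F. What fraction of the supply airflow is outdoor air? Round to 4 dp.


frac = (68.1 - 73.9) / (57.9 - 73.9) = 0.3625

0.3625


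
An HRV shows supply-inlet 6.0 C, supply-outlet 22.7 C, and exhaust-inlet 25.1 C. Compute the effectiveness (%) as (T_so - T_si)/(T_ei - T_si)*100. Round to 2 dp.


eff = (22.7-6.0)/(25.1-6.0)*100 = 87.43 %

87.43 %


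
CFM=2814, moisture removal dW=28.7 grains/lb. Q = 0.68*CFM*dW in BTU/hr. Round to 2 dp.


Q = 0.68 * 2814 * 28.7 = 54918.02 BTU/hr

54918.02 BTU/hr


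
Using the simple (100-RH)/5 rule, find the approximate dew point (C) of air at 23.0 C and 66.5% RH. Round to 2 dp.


Td = 23.0 - (100-66.5)/5 = 16.30 C

16.30 C


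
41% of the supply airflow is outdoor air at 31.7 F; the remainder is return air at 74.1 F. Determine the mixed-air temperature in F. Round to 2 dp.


T_mix = 0.41*31.7 + 0.59*74.1 = 56.72 F

56.72 F


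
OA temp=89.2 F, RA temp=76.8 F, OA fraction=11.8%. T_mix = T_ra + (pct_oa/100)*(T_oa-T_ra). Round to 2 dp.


T_mix = 76.8 + (11.8/100)*(89.2-76.8) = 78.26 F

78.26 F


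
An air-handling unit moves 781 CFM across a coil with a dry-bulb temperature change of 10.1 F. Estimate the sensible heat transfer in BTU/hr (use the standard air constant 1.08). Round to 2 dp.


Q = 1.08 * 781 * 10.1 = 8519.15 BTU/hr

8519.15 BTU/hr


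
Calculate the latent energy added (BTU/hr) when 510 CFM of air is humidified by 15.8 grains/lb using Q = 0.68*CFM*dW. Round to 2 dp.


Q = 0.68 * 510 * 15.8 = 5479.44 BTU/hr

5479.44 BTU/hr


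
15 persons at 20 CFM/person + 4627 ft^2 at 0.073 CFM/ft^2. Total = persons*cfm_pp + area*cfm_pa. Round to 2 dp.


Total = 15*20 + 4627*0.073 = 637.77 CFM

637.77 CFM


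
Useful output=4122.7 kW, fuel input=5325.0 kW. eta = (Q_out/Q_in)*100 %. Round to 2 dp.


eta = (4122.7/5325.0)*100 = 77.42 %

77.42 %


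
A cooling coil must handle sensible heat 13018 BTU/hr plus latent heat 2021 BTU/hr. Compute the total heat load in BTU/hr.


Qt = 13018 + 2021 = 15039 BTU/hr

15039 BTU/hr


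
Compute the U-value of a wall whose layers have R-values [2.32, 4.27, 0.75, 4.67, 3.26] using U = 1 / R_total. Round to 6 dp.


R_total = 2.32 + 4.27 + 0.75 + 4.67 + 3.26 = 15.27
U = 1/15.27 = 0.065488

0.065488


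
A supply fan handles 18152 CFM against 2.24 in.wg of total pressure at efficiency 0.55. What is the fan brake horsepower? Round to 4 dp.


BHP = 18152 * 2.24 / (6356 * 0.55) = 11.6312 hp

11.6312 hp


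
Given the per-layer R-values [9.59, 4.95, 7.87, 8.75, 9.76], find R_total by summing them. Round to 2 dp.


R_total = 9.59 + 4.95 + 7.87 + 8.75 + 9.76 = 40.92

40.92


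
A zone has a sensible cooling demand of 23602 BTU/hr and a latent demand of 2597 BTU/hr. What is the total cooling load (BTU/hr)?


Qt = 23602 + 2597 = 26199 BTU/hr

26199 BTU/hr


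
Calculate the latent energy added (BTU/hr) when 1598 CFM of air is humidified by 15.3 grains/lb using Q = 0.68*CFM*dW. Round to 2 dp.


Q = 0.68 * 1598 * 15.3 = 16625.59 BTU/hr

16625.59 BTU/hr


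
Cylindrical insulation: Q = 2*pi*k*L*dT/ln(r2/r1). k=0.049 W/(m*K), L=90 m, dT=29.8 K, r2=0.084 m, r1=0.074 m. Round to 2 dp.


Q = 2*pi*0.049*90*29.8/ln(0.084/0.074) = 6514.50 W

6514.50 W


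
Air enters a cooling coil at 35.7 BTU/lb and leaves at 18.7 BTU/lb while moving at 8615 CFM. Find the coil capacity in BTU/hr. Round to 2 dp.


Q = 4.5 * 8615 * (35.7 - 18.7) = 659047.50 BTU/hr

659047.50 BTU/hr


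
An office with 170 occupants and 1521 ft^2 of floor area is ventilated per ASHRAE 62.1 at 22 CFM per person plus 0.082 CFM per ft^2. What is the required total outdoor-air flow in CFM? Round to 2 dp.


Total = 170*22 + 1521*0.082 = 3864.72 CFM

3864.72 CFM


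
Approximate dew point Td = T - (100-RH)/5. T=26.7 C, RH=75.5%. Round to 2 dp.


Td = 26.7 - (100-75.5)/5 = 21.80 C

21.80 C


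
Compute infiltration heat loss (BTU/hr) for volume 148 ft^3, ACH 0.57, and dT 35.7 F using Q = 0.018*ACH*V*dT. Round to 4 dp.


Q = 0.018 * 0.57 * 148 * 35.7 = 54.2097 BTU/hr

54.2097 BTU/hr


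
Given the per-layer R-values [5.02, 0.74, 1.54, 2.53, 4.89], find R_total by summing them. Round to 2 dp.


R_total = 5.02 + 0.74 + 1.54 + 2.53 + 4.89 = 14.72

14.72


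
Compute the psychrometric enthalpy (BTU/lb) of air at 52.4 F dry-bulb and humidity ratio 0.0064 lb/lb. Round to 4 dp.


h = 0.24*52.4 + 0.0064*(1061+0.444*52.4) = 19.5153 BTU/lb

19.5153 BTU/lb


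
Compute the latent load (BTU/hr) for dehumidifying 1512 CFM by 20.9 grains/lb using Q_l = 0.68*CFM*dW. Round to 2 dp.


Q = 0.68 * 1512 * 20.9 = 21488.54 BTU/hr

21488.54 BTU/hr


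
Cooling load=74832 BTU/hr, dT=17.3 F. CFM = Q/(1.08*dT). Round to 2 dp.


CFM = 74832 / (1.08 * 17.3) = 4005.14

4005.14 CFM


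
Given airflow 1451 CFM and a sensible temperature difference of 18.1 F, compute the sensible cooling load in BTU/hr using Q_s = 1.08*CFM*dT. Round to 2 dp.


Q = 1.08 * 1451 * 18.1 = 28364.15 BTU/hr

28364.15 BTU/hr


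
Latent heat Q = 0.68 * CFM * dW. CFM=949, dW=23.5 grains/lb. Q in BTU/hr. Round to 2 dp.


Q = 0.68 * 949 * 23.5 = 15165.02 BTU/hr

15165.02 BTU/hr


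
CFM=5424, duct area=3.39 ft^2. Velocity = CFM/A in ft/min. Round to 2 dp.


V = 5424 / 3.39 = 1600.00 ft/min

1600.00 ft/min


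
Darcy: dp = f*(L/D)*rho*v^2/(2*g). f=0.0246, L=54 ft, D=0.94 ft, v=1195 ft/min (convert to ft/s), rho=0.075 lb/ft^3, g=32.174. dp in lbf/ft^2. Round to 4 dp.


v_fps = 1195/60 = 19.9167 ft/s
dp = 0.0246*(54/0.94)*0.075*19.9167^2/(2*32.174) = 0.6534 lbf/ft^2

0.6534 lbf/ft^2


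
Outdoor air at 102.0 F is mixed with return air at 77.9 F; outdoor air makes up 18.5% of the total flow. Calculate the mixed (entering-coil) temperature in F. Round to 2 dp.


T_mix = 77.9 + (18.5/100)*(102.0-77.9) = 82.36 F

82.36 F


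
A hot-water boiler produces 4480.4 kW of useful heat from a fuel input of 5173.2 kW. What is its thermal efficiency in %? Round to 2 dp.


eta = (4480.4/5173.2)*100 = 86.61 %

86.61 %


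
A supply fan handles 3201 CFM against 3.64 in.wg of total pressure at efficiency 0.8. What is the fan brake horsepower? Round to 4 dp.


BHP = 3201 * 3.64 / (6356 * 0.8) = 2.2915 hp

2.2915 hp


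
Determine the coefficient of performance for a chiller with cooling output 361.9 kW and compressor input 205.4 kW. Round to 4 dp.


COP = 361.9 / 205.4 = 1.7619

1.7619


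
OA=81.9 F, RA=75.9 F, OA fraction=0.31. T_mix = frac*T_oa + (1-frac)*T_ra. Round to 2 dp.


T_mix = 0.31*81.9 + 0.69*75.9 = 77.76 F

77.76 F


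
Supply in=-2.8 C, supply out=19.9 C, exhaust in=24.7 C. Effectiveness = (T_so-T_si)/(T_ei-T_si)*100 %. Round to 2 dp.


eff = (19.9-(-2.8))/(24.7-(-2.8))*100 = 82.55 %

82.55 %


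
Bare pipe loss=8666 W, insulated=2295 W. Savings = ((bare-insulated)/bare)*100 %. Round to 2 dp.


Savings = ((8666-2295)/8666)*100 = 73.52 %

73.52 %


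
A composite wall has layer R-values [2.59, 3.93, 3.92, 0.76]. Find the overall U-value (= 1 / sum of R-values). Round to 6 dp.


R_total = 2.59 + 3.93 + 3.92 + 0.76 = 11.20
U = 1/11.20 = 0.089286

0.089286


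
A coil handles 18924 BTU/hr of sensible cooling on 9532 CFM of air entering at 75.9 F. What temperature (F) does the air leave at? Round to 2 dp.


dT = 18924/(1.08*9532) = 1.8383
T_leave = 75.9 - 1.8383 = 74.06 F

74.06 F


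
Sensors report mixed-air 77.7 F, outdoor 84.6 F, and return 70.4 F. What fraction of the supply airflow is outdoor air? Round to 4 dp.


frac = (77.7 - 70.4) / (84.6 - 70.4) = 0.5141

0.5141


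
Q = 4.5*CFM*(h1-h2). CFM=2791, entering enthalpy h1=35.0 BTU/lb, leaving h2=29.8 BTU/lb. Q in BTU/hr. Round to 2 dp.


Q = 4.5 * 2791 * (35.0 - 29.8) = 65309.40 BTU/hr

65309.40 BTU/hr


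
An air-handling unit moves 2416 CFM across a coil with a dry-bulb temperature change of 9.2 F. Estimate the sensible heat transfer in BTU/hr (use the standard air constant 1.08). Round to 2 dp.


Q = 1.08 * 2416 * 9.2 = 24005.38 BTU/hr

24005.38 BTU/hr


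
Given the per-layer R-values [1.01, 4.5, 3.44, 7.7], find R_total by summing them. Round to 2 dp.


R_total = 1.01 + 4.5 + 3.44 + 7.7 = 16.65

16.65


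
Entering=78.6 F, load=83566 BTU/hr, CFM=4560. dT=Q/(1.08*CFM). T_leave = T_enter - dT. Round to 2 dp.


dT = 83566/(1.08*4560) = 16.9684
T_leave = 78.6 - 16.9684 = 61.63 F

61.63 F


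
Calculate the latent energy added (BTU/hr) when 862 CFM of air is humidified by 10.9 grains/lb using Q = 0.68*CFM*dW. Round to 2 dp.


Q = 0.68 * 862 * 10.9 = 6389.14 BTU/hr

6389.14 BTU/hr


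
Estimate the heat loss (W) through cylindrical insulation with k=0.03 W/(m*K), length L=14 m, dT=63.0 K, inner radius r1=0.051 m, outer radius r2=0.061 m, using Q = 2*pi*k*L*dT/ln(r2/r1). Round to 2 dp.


Q = 2*pi*0.03*14*63.0/ln(0.061/0.051) = 928.54 W

928.54 W


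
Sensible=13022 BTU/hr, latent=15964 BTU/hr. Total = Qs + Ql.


Qt = 13022 + 15964 = 28986 BTU/hr

28986 BTU/hr


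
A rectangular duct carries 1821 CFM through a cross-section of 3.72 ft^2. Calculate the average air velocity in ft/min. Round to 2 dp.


V = 1821 / 3.72 = 489.52 ft/min

489.52 ft/min


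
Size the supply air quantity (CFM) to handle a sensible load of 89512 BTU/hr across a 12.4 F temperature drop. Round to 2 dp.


CFM = 89512 / (1.08 * 12.4) = 6683.99

6683.99 CFM


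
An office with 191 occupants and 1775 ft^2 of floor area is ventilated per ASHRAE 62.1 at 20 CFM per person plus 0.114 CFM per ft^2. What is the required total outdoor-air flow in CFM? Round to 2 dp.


Total = 191*20 + 1775*0.114 = 4022.35 CFM

4022.35 CFM


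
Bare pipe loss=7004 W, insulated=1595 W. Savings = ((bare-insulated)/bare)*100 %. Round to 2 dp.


Savings = ((7004-1595)/7004)*100 = 77.23 %

77.23 %


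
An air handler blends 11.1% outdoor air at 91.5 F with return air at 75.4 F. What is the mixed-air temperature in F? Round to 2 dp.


T_mix = 75.4 + (11.1/100)*(91.5-75.4) = 77.19 F

77.19 F


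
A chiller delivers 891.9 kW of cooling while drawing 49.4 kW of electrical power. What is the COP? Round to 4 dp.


COP = 891.9 / 49.4 = 18.0547

18.0547


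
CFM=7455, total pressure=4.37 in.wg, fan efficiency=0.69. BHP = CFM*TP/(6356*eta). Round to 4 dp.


BHP = 7455 * 4.37 / (6356 * 0.69) = 7.4284 hp

7.4284 hp


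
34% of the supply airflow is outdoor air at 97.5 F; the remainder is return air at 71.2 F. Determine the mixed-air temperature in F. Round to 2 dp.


T_mix = 0.34*97.5 + 0.66*71.2 = 80.14 F

80.14 F


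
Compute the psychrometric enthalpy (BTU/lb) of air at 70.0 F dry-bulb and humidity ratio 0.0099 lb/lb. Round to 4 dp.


h = 0.24*70.0 + 0.0099*(1061+0.444*70.0) = 27.6116 BTU/lb

27.6116 BTU/lb


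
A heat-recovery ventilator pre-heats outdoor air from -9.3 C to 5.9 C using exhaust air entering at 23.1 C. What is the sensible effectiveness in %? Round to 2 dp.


eff = (5.9-(-9.3))/(23.1-(-9.3))*100 = 46.91 %

46.91 %


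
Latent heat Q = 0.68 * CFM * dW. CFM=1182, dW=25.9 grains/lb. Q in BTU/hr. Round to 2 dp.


Q = 0.68 * 1182 * 25.9 = 20817.38 BTU/hr

20817.38 BTU/hr


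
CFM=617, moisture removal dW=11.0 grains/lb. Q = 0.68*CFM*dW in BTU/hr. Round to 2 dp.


Q = 0.68 * 617 * 11.0 = 4615.16 BTU/hr

4615.16 BTU/hr


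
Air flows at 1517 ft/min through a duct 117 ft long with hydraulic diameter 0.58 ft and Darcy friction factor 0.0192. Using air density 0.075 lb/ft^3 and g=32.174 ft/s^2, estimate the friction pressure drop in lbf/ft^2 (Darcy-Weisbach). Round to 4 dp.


v_fps = 1517/60 = 25.2833 ft/s
dp = 0.0192*(117/0.58)*0.075*25.2833^2/(2*32.174) = 2.8857 lbf/ft^2

2.8857 lbf/ft^2


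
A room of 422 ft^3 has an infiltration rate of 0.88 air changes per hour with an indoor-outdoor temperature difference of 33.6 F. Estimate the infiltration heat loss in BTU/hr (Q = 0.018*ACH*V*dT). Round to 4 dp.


Q = 0.018 * 0.88 * 422 * 33.6 = 224.5985 BTU/hr

224.5985 BTU/hr


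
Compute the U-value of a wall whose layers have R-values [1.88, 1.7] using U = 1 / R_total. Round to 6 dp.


R_total = 1.88 + 1.7 = 3.58
U = 1/3.58 = 0.279330

0.279330


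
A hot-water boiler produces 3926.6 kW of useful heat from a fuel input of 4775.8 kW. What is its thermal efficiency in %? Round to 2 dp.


eta = (3926.6/4775.8)*100 = 82.22 %

82.22 %


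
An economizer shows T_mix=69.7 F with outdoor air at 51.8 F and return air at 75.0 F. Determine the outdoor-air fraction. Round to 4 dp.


frac = (69.7 - 75.0) / (51.8 - 75.0) = 0.2284

0.2284


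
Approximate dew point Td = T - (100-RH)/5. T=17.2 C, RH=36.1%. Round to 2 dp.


Td = 17.2 - (100-36.1)/5 = 4.42 C

4.42 C


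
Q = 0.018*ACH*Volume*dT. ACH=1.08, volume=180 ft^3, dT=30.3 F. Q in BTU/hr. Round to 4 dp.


Q = 0.018 * 1.08 * 180 * 30.3 = 106.0258 BTU/hr

106.0258 BTU/hr


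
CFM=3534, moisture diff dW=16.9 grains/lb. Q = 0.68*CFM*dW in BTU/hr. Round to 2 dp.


Q = 0.68 * 3534 * 16.9 = 40612.73 BTU/hr

40612.73 BTU/hr


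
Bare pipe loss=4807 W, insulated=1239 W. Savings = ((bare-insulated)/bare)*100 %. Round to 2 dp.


Savings = ((4807-1239)/4807)*100 = 74.23 %

74.23 %


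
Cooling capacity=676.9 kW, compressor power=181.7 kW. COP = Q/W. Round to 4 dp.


COP = 676.9 / 181.7 = 3.7254

3.7254


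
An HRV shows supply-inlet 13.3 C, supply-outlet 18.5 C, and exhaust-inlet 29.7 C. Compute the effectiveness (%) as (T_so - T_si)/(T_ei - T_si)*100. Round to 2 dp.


eff = (18.5-13.3)/(29.7-13.3)*100 = 31.71 %

31.71 %


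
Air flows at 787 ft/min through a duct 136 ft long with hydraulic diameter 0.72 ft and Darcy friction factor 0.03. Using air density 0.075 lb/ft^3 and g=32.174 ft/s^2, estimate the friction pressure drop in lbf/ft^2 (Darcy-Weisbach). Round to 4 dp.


v_fps = 787/60 = 13.1167 ft/s
dp = 0.03*(136/0.72)*0.075*13.1167^2/(2*32.174) = 1.1363 lbf/ft^2

1.1363 lbf/ft^2


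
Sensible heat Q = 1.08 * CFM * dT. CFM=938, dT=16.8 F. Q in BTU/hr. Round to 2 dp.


Q = 1.08 * 938 * 16.8 = 17019.07 BTU/hr

17019.07 BTU/hr


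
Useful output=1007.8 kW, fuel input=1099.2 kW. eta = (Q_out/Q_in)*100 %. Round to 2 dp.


eta = (1007.8/1099.2)*100 = 91.68 %

91.68 %


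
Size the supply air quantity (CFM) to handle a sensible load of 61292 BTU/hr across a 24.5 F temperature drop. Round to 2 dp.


CFM = 61292 / (1.08 * 24.5) = 2316.40

2316.40 CFM


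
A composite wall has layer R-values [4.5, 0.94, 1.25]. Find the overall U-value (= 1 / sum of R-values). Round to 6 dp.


R_total = 4.5 + 0.94 + 1.25 = 6.69
U = 1/6.69 = 0.149477

0.149477


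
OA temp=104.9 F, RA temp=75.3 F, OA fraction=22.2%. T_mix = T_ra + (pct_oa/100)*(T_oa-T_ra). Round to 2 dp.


T_mix = 75.3 + (22.2/100)*(104.9-75.3) = 81.87 F

81.87 F


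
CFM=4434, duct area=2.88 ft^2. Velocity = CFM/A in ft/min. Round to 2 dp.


V = 4434 / 2.88 = 1539.58 ft/min

1539.58 ft/min


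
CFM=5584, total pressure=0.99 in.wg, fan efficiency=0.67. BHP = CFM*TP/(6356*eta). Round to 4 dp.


BHP = 5584 * 0.99 / (6356 * 0.67) = 1.2981 hp

1.2981 hp


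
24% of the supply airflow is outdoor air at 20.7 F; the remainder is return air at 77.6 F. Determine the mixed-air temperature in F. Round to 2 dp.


T_mix = 0.24*20.7 + 0.76*77.6 = 63.94 F

63.94 F


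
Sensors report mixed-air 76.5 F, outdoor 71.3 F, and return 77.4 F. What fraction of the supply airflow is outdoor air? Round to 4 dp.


frac = (76.5 - 77.4) / (71.3 - 77.4) = 0.1475

0.1475


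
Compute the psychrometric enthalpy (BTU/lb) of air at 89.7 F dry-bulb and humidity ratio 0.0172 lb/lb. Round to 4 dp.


h = 0.24*89.7 + 0.0172*(1061+0.444*89.7) = 40.4622 BTU/lb

40.4622 BTU/lb


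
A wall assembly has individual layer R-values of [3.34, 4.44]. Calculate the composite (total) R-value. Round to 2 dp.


R_total = 3.34 + 4.44 = 7.78

7.78


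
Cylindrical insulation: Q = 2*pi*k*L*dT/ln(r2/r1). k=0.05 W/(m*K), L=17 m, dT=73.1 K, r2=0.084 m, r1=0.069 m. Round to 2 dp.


Q = 2*pi*0.05*17*73.1/ln(0.084/0.069) = 1984.67 W

1984.67 W


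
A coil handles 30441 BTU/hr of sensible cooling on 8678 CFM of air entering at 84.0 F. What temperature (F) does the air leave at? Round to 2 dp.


dT = 30441/(1.08*8678) = 3.2480
T_leave = 84.0 - 3.2480 = 80.75 F

80.75 F


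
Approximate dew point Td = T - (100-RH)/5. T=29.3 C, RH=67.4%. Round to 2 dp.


Td = 29.3 - (100-67.4)/5 = 22.78 C

22.78 C


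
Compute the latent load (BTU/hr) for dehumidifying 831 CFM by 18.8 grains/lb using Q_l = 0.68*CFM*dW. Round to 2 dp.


Q = 0.68 * 831 * 18.8 = 10623.50 BTU/hr

10623.50 BTU/hr


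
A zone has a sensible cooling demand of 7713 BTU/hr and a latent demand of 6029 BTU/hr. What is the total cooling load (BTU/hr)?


Qt = 7713 + 6029 = 13742 BTU/hr

13742 BTU/hr


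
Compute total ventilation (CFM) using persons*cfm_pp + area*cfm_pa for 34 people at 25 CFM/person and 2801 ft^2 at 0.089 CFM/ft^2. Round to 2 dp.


Total = 34*25 + 2801*0.089 = 1099.29 CFM

1099.29 CFM


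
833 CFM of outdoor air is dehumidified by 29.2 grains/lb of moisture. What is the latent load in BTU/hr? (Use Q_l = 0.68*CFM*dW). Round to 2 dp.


Q = 0.68 * 833 * 29.2 = 16540.05 BTU/hr

16540.05 BTU/hr


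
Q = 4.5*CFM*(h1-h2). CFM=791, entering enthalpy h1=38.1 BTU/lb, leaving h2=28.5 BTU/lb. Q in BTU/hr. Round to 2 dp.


Q = 4.5 * 791 * (38.1 - 28.5) = 34171.20 BTU/hr

34171.20 BTU/hr


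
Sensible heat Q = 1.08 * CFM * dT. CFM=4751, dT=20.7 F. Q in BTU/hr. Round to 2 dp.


Q = 1.08 * 4751 * 20.7 = 106213.36 BTU/hr

106213.36 BTU/hr


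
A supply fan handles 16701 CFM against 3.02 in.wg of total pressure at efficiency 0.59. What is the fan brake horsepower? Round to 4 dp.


BHP = 16701 * 3.02 / (6356 * 0.59) = 13.4497 hp

13.4497 hp


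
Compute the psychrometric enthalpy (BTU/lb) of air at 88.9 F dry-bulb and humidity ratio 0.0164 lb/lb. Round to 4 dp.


h = 0.24*88.9 + 0.0164*(1061+0.444*88.9) = 39.3837 BTU/lb

39.3837 BTU/lb


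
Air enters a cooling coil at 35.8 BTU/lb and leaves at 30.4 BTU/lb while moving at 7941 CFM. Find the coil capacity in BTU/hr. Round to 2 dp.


Q = 4.5 * 7941 * (35.8 - 30.4) = 192966.30 BTU/hr

192966.30 BTU/hr


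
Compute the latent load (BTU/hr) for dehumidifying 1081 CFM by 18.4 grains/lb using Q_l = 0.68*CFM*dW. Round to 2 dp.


Q = 0.68 * 1081 * 18.4 = 13525.47 BTU/hr

13525.47 BTU/hr


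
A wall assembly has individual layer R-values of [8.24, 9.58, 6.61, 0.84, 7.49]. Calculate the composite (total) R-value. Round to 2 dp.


R_total = 8.24 + 9.58 + 6.61 + 0.84 + 7.49 = 32.76

32.76


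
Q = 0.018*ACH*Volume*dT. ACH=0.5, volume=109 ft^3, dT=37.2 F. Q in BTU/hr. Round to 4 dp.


Q = 0.018 * 0.5 * 109 * 37.2 = 36.4932 BTU/hr

36.4932 BTU/hr


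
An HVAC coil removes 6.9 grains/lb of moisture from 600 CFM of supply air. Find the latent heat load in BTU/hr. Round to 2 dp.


Q = 0.68 * 600 * 6.9 = 2815.20 BTU/hr

2815.20 BTU/hr


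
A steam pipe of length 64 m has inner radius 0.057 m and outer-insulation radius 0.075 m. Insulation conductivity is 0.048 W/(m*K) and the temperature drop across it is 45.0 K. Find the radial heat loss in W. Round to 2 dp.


Q = 2*pi*0.048*64*45.0/ln(0.075/0.057) = 3164.98 W

3164.98 W


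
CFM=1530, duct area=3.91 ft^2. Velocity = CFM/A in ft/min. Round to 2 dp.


V = 1530 / 3.91 = 391.30 ft/min

391.30 ft/min


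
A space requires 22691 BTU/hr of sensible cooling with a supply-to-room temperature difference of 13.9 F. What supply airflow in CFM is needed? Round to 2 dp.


CFM = 22691 / (1.08 * 13.9) = 1511.52

1511.52 CFM


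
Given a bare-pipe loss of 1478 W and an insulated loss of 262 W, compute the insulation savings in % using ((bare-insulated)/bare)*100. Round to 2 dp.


Savings = ((1478-262)/1478)*100 = 82.27 %

82.27 %


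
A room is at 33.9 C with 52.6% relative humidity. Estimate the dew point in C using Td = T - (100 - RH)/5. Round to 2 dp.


Td = 33.9 - (100-52.6)/5 = 24.42 C

24.42 C


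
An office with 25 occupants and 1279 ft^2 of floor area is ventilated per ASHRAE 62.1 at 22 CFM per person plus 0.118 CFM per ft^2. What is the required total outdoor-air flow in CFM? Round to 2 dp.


Total = 25*22 + 1279*0.118 = 700.92 CFM

700.92 CFM


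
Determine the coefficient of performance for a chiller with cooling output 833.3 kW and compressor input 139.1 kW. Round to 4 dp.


COP = 833.3 / 139.1 = 5.9907

5.9907


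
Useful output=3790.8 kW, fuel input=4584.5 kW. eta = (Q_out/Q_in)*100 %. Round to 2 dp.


eta = (3790.8/4584.5)*100 = 82.69 %

82.69 %


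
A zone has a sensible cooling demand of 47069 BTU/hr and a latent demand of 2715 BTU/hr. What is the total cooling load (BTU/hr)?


Qt = 47069 + 2715 = 49784 BTU/hr

49784 BTU/hr


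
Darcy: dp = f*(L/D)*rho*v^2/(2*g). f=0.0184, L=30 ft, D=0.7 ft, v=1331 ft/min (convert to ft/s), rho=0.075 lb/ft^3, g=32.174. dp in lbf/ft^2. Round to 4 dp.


v_fps = 1331/60 = 22.1833 ft/s
dp = 0.0184*(30/0.7)*0.075*22.1833^2/(2*32.174) = 0.4523 lbf/ft^2

0.4523 lbf/ft^2


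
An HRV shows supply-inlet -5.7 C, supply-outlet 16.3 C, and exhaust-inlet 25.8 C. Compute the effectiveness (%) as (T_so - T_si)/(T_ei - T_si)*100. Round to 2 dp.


eff = (16.3-(-5.7))/(25.8-(-5.7))*100 = 69.84 %

69.84 %


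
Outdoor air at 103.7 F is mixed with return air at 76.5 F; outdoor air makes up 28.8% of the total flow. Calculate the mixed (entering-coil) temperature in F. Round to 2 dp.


T_mix = 76.5 + (28.8/100)*(103.7-76.5) = 84.33 F

84.33 F


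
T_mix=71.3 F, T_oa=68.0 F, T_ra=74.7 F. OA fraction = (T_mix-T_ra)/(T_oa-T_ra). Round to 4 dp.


frac = (71.3 - 74.7) / (68.0 - 74.7) = 0.5075

0.5075


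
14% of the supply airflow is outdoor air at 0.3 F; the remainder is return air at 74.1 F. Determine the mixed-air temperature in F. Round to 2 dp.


T_mix = 0.14*0.3 + 0.86*74.1 = 63.77 F

63.77 F


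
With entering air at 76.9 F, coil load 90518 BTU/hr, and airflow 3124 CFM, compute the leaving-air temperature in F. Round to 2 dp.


dT = 90518/(1.08*3124) = 26.8287
T_leave = 76.9 - 26.8287 = 50.07 F

50.07 F


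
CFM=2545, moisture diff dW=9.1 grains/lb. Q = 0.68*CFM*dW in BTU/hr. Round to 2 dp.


Q = 0.68 * 2545 * 9.1 = 15748.46 BTU/hr

15748.46 BTU/hr


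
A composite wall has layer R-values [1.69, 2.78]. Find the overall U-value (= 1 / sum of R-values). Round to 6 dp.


R_total = 1.69 + 2.78 = 4.47
U = 1/4.47 = 0.223714

0.223714


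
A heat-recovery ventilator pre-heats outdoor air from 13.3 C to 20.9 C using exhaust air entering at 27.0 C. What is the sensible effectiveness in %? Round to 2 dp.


eff = (20.9-13.3)/(27.0-13.3)*100 = 55.47 %

55.47 %


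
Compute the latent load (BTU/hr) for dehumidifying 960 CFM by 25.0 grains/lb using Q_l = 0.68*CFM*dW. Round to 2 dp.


Q = 0.68 * 960 * 25.0 = 16320.00 BTU/hr

16320.00 BTU/hr


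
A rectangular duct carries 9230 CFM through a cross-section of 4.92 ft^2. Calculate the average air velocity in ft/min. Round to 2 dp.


V = 9230 / 4.92 = 1876.02 ft/min

1876.02 ft/min


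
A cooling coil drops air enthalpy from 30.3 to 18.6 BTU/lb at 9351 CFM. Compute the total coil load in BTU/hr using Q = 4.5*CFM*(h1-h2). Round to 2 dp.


Q = 4.5 * 9351 * (30.3 - 18.6) = 492330.15 BTU/hr

492330.15 BTU/hr


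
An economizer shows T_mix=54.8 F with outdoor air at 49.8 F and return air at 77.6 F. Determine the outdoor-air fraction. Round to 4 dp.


frac = (54.8 - 77.6) / (49.8 - 77.6) = 0.8201

0.8201


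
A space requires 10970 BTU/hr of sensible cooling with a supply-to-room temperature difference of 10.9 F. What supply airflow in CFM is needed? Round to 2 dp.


CFM = 10970 / (1.08 * 10.9) = 931.87

931.87 CFM


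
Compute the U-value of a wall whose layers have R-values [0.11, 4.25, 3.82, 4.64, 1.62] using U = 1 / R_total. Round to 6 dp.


R_total = 0.11 + 4.25 + 3.82 + 4.64 + 1.62 = 14.44
U = 1/14.44 = 0.069252

0.069252


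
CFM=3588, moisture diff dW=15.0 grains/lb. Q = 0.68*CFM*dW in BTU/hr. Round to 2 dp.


Q = 0.68 * 3588 * 15.0 = 36597.60 BTU/hr

36597.60 BTU/hr


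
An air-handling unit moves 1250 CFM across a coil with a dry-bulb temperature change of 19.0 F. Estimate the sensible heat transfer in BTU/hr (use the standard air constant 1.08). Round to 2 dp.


Q = 1.08 * 1250 * 19.0 = 25650.00 BTU/hr

25650.00 BTU/hr


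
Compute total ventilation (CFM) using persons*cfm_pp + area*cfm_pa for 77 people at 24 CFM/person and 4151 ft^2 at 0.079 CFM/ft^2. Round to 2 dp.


Total = 77*24 + 4151*0.079 = 2175.93 CFM

2175.93 CFM


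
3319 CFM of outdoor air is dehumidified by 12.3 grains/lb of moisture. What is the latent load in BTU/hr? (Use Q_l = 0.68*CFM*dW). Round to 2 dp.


Q = 0.68 * 3319 * 12.3 = 27760.12 BTU/hr

27760.12 BTU/hr
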